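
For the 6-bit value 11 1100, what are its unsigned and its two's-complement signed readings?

unsigned = 60, signed = -4

Unsigned: 111100 = 60.
Signed: MSB=1 → 60 − 64 = -4.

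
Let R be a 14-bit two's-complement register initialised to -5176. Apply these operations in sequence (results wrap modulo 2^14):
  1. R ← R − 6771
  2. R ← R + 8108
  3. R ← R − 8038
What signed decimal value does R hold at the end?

Start: R = -5176 = 10101111001000.
R = -5176 − 6771 = -11947; wraps to 4437 = 01000101010101
R = 4437 + 8108 = 12545; wraps to -3839 = 11000100000001
R = -3839 − 8038 = -11877; wraps to 4507 = 01000110011011

4507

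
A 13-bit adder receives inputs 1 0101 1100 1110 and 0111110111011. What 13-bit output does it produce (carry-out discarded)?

  1010111001110
+ 0111110111011
= 0010110001001  (discard carry-out 1)

0010110001001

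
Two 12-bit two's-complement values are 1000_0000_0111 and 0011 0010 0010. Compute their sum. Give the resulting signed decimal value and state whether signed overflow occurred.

1000_0000_0111 → 100000000111 = -2041 (signed)
0011 0010 0010 → 001100100010 = 802 (signed)
  100000000111
+ 001100100010
= 101100101001
Result 101100101001: MSB = 1 → 2857 − 4096 = -1239.
Addends have opposite signs, so signed overflow cannot occur.

-1239; no overflow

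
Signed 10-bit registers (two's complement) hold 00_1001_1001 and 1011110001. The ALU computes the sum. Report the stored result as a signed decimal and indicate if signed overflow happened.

-118; no overflow

00_1001_1001 → 0010011001 = 153 (signed)
1011110001 = -271 (signed)
  0010011001
+ 1011110001
= 1110001010
Result 1110001010: MSB = 1 → 906 − 1024 = -118.
Addends have opposite signs, so signed overflow cannot occur.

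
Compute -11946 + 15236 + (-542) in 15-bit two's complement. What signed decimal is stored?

2748

-11946 + 15236 = 3290 (000110011011010)
3290 + (-542) = 2748 (000101010111100)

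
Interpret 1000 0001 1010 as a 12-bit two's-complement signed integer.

MSB is 1, so the value is negative.
Unsigned reading: 2074. Subtract 2^12 = 4096: 2074 − 4096 = -2022.

-2022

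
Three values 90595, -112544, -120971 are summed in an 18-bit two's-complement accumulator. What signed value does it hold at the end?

119224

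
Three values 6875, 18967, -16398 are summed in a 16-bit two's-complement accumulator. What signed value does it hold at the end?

6875 + 18967 = 25842 (0110010011110010)
25842 + (-16398) = 9444 (0010010011100100)

9444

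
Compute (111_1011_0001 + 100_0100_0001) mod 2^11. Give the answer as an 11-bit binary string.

  11110110001
+ 10001000001
= 01111110010  (discard carry-out 1)

01111110010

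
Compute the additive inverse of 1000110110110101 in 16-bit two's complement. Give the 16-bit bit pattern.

0111001001001011

Invert: 0111001001001010. Add 1: 0111001001001011.
Check: 1000110110110101 = -29259, 0111001001001011 = 29259.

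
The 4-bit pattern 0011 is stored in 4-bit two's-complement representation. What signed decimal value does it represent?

3

MSB is 0, so the value is non-negative: 0011 = 3.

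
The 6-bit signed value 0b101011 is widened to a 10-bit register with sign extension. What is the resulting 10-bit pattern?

1111101011

MSB of 101011 is 1; replicate it into the new high bits.
1111|101011 → 1111101011 (still -21).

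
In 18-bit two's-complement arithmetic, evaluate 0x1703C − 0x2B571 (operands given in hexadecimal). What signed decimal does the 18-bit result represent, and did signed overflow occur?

0x1703C = 010111000000111100 = 94268 (signed)
0x2B571 = 101011010101110001 = -84623 (signed)
Subtract via negate-and-add: invert 101011010101110001 + 1 = 010100101010001111 (i.e. 84623).
  010111000000111100
+ 010100101010001111
= 101011101011001011
Result 101011101011001011: MSB = 1 → 178891 − 262144 = -83253.
Both addends (after negating the subtrahend) are non-negative but the stored result is negative: signed overflow. The true value 94268 − (-84623) = 178891 lies outside [-131072, 131071].

-83253; overflow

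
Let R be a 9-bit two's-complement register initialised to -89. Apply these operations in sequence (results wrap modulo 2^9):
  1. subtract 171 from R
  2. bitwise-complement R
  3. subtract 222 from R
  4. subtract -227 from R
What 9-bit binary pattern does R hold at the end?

100001000

Start: R = -89 = 110100111.
R = -89 − 171 = -260; wraps to 252 = 011111100
R = NOT 011111100 = 100000011 = -253
R = -253 − 222 = -475; wraps to 37 = 000100101
R = 37 − (-227) = 264; wraps to -248 = 100001000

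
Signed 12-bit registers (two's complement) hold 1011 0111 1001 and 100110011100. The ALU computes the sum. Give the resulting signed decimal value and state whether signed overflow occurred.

1301; overflow

1011 0111 1001 → 101101111001 = -1159 (signed)
100110011100 = -1636 (signed)
  101101111001
+ 100110011100
= 010100010101  (discard carry-out 1)
Result 010100010101: MSB = 0 → value 1301.
Both addends are negative but the stored result is non-negative: signed overflow. The true value -1159 + (-1636) = -2795 lies outside [-2048, 2047].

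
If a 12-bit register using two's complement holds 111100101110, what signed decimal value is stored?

MSB is 1, so the value is negative.
Invert: 000011010001. Add 1: 000011010010 = 210. So the value is −210.

-210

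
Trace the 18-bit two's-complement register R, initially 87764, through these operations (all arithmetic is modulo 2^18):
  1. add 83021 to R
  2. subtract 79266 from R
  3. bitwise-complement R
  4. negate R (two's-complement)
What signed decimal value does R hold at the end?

91520

Start: R = 87764 = 010101011011010100.
R = 87764 + 83021 = 170785; wraps to -91359 = 101001101100100001
R = -91359 − 79266 = -170625; wraps to 91519 = 010110010101111111
R = NOT 010110010101111111 = 101001101010000000 = -91520
R = −(-91520) = 91520 = 010110010110000000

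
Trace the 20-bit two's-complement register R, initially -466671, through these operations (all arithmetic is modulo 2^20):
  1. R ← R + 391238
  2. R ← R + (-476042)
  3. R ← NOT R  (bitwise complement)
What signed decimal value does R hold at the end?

-497102

Start: R = -466671 = 10001110000100010001.
R = -466671 + 391238 = -75433 = 11101101100101010111
R = -75433 + (-476042) = -551475; wraps to 497101 = 01111001010111001101
R = NOT 01111001010111001101 = 10000110101000110010 = -497102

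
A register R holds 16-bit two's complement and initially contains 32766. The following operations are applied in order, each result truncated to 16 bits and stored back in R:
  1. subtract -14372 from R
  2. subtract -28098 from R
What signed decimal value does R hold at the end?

Start: R = 32766 = 0111111111111110.
R = 32766 − (-14372) = 47138; wraps to -18398 = 1011100000100010
R = -18398 − (-28098) = 9700 = 0010010111100100

9700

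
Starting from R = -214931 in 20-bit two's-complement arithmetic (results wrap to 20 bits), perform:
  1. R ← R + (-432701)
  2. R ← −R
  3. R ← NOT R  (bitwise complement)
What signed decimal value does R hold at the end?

400943

Start: R = -214931 = 11001011100001101101.
R = -214931 + (-432701) = -647632; wraps to 400944 = 01100001111000110000
R = −(400944) = -400944 = 10011110000111010000
R = NOT 10011110000111010000 = 01100001111000101111 = 400943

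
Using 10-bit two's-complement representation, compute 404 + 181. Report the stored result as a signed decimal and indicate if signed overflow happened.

404 → 0110010100
181 → 0010110101
  0110010100
+ 0010110101
= 1001001001
Result 1001001001: MSB = 1 → 585 − 1024 = -439.
Both addends are non-negative but the stored result is negative: signed overflow. The true value 404 + 181 = 585 lies outside [-512, 511].

-439; overflow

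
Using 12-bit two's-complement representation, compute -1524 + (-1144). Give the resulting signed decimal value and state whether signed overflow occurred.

-1524 → 101000001100
-1144 → 101110001000
  101000001100
+ 101110001000
= 010110010100  (discard carry-out 1)
Result 010110010100: MSB = 0 → value 1428.
Both addends are negative but the stored result is non-negative: signed overflow. The true value -1524 + (-1144) = -2668 lies outside [-2048, 2047].

1428; overflow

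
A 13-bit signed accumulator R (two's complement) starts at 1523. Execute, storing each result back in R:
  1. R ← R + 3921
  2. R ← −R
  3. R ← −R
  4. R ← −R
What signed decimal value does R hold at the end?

2748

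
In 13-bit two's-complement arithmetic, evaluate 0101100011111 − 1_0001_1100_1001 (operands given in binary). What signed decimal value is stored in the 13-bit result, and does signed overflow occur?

-1706; overflow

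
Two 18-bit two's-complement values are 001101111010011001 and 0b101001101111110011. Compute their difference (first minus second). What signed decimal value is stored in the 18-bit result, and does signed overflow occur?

001101111010011001 = 56985 (signed)
0b101001101111110011 → 101001101111110011 = -91149 (signed)
Subtract via negate-and-add: invert 101001101111110011 + 1 = 010110010000001101 (i.e. 91149).
  001101111010011001
+ 010110010000001101
= 100100001010100110
Result 100100001010100110: MSB = 1 → 148134 − 262144 = -114010.
Both addends (after negating the subtrahend) are non-negative but the stored result is negative: signed overflow. The true value 56985 − (-91149) = 148134 lies outside [-131072, 131071].

-114010; overflow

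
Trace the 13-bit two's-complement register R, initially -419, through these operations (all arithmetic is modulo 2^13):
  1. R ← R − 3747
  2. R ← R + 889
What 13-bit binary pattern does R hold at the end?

1001100110011

Start: R = -419 = 1111001011101.
R = -419 − 3747 = -4166; wraps to 4026 = 0111110111010
R = 4026 + 889 = 4915; wraps to -3277 = 1001100110011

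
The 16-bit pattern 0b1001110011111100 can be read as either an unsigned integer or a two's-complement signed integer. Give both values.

unsigned = 40188, signed = -25348

Unsigned: 1001110011111100 = 40188.
Signed: MSB=1 → 40188 − 65536 = -25348.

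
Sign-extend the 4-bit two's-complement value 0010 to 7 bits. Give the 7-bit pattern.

MSB of 0010 is 0; replicate it into the new high bits.
000|0010 → 0000010 (still 2).

0000010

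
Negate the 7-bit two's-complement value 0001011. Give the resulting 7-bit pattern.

1110101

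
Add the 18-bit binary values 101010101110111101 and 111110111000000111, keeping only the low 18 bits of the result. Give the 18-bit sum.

101001100111000100

  101010101110111101
+ 111110111000000111
= 101001100111000100  (discard carry-out 1)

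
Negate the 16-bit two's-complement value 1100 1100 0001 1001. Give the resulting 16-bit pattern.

0011001111100111

Invert: 0011001111100110. Add 1: 0011001111100111.
Check: 1100110000011001 = -13287, 0011001111100111 = 13287.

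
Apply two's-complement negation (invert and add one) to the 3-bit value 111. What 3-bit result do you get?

Invert: 000. Add 1: 001.

001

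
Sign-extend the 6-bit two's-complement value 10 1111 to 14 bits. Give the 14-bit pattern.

11111111101111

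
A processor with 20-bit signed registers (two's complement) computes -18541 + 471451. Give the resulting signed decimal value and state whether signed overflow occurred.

452910; no overflow

-18541 → 11111011011110010011
471451 → 01110011000110011011
  11111011011110010011
+ 01110011000110011011
= 01101110100100101110  (discard carry-out 1)
Result 01101110100100101110: MSB = 0 → value 452910.
Addends have opposite signs, so signed overflow cannot occur.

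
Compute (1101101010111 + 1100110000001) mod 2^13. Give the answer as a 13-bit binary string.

  1101101010111
+ 1100110000001
= 1010011011000  (discard carry-out 1)

1010011011000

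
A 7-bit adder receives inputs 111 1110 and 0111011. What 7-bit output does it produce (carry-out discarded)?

0111001

  1111110
+ 0111011
= 0111001  (discard carry-out 1)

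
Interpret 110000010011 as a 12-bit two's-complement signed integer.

MSB is 1, so the value is negative.
Invert: 001111101100. Add 1: 001111101101 = 1005. So the value is −1005.

-1005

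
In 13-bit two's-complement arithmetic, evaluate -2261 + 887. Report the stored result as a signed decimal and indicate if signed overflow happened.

-1374; no overflow

-2261 → 1011100101011
887 → 0001101110111
  1011100101011
+ 0001101110111
= 1101010100010
Result 1101010100010: MSB = 1 → 6818 − 8192 = -1374.
Addends have opposite signs, so signed overflow cannot occur.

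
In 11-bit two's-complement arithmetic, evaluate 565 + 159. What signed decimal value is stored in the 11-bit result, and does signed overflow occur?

565 → 01000110101
159 → 00010011111
  01000110101
+ 00010011111
= 01011010100
Result 01011010100: MSB = 0 → value 724.
Both addends are non-negative and so is the stored result: no signed overflow.

724; no overflow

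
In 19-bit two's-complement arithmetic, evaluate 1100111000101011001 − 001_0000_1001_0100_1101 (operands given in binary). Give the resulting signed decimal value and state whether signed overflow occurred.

-169972; no overflow

1100111000101011001 = -102055 (signed)
001_0000_1001_0100_1101 → 0010000100101001101 = 67917 (signed)
Subtract via negate-and-add: invert 0010000100101001101 + 1 = 1101111011010110011 (i.e. -67917).
  1100111000101011001
+ 1101111011010110011
= 1010110100000001100  (discard carry-out 1)
Result 1010110100000001100: MSB = 1 → 354316 − 524288 = -169972.
Both addends (after negating the subtrahend) are negative and so is the stored result: no signed overflow.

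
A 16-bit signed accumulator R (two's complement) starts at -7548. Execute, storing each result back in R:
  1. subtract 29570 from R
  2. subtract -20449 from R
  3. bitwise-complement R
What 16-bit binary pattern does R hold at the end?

0100000100011100

Start: R = -7548 = 1110001010000100.
R = -7548 − 29570 = -37118; wraps to 28418 = 0110111100000010
R = 28418 − (-20449) = 48867; wraps to -16669 = 1011111011100011
R = NOT 1011111011100011 = 0100000100011100 = 16668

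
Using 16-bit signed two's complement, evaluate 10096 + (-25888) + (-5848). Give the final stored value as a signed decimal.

-21640

10096 + (-25888) = -15792 (1100001001010000)
-15792 + (-5848) = -21640 (1010101101111000)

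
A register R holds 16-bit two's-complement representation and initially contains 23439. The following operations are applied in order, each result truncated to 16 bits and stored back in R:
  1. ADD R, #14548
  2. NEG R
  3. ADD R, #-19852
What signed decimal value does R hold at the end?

7697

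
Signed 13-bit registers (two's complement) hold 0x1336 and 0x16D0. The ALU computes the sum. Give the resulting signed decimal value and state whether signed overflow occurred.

2566; overflow

0x1336 = 1001100110110 = -3274 (signed)
0x16D0 = 1011011010000 = -2352 (signed)
  1001100110110
+ 1011011010000
= 0101000000110  (discard carry-out 1)
Result 0101000000110: MSB = 0 → value 2566.
Both addends are negative but the stored result is non-negative: signed overflow. The true value -3274 + (-2352) = -5626 lies outside [-4096, 4095].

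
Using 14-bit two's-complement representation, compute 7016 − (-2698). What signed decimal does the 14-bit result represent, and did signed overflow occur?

7016 → 01101101101000
-2698 → 11010101110110
Subtract via negate-and-add: invert 11010101110110 + 1 = 00101010001010 (i.e. 2698).
  01101101101000
+ 00101010001010
= 10010111110010
Result 10010111110010: MSB = 1 → 9714 − 16384 = -6670.
Both addends (after negating the subtrahend) are non-negative but the stored result is negative: signed overflow. The true value 7016 − (-2698) = 9714 lies outside [-8192, 8191].

-6670; overflow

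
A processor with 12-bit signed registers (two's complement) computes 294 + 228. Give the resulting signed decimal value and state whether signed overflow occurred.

522; no overflow

294 → 000100100110
228 → 000011100100
  000100100110
+ 000011100100
= 001000001010
Result 001000001010: MSB = 0 → value 522.
Both addends are non-negative and so is the stored result: no signed overflow.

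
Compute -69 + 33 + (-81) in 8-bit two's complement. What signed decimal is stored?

-69 + 33 = -36 (11011100)
-36 + (-81) = -117 (10001011)

-117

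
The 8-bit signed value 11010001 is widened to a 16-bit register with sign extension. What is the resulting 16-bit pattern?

MSB of 11010001 is 1; replicate it into the new high bits.
11111111|11010001 → 1111111111010001 (still -47).

1111111111010001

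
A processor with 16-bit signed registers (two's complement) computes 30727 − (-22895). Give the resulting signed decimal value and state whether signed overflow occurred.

30727 → 0111100000000111
-22895 → 1010011010010001
Subtract via negate-and-add: invert 1010011010010001 + 1 = 0101100101101111 (i.e. 22895).
  0111100000000111
+ 0101100101101111
= 1101000101110110
Result 1101000101110110: MSB = 1 → 53622 − 65536 = -11914.
Both addends (after negating the subtrahend) are non-negative but the stored result is negative: signed overflow. The true value 30727 − (-22895) = 53622 lies outside [-32768, 32767].

-11914; overflow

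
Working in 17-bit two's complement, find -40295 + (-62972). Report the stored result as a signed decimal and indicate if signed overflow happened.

27805; overflow

-40295 → 10110001010011001
-62972 → 10000101000000100
  10110001010011001
+ 10000101000000100
= 00110110010011101  (discard carry-out 1)
Result 00110110010011101: MSB = 0 → value 27805.
Both addends are negative but the stored result is non-negative: signed overflow. The true value -40295 + (-62972) = -103267 lies outside [-65536, 65535].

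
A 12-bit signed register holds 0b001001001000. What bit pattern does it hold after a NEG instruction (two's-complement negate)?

110110111000

Invert: 110110110111. Add 1: 110110111000.
Check: 001001001000 = 584, 110110111000 = -584.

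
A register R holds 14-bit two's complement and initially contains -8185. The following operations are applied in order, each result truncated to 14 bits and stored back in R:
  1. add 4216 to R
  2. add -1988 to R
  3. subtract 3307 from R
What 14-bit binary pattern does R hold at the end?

01101111010000

Start: R = -8185 = 10000000000111.
R = -8185 + 4216 = -3969 = 11000001111111
R = -3969 + (-1988) = -5957 = 10100010111011
R = -5957 − 3307 = -9264; wraps to 7120 = 01101111010000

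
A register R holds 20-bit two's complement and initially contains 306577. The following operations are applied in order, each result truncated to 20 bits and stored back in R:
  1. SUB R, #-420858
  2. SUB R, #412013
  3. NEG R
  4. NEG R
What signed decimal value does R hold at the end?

Start: R = 306577 = 01001010110110010001.
R = 306577 − (-420858) = 727435; wraps to -321141 = 10110001100110001011
R = -321141 − 412013 = -733154; wraps to 315422 = 01001101000000011110
R = −(315422) = -315422 = 10110010111111100010
R = −(-315422) = 315422 = 01001101000000011110

315422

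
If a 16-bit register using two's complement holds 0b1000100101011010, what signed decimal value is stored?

-30374

MSB is 1, so the value is negative.
Invert: 0111011010100101. Add 1: 0111011010100110 = 30374. So the value is −30374.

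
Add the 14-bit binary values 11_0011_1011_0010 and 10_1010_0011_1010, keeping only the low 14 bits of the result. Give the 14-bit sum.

  11001110110010
+ 10101000111010
= 01110111101100  (discard carry-out 1)

01110111101100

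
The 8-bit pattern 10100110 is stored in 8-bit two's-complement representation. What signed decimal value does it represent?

-90

MSB is 1, so the value is negative.
Unsigned reading: 166. Subtract 2^8 = 256: 166 − 256 = -90.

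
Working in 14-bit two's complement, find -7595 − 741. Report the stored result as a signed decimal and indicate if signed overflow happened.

8048; overflow

-7595 → 10001001010101
741 → 00001011100101
Subtract via negate-and-add: invert 00001011100101 + 1 = 11110100011011 (i.e. -741).
  10001001010101
+ 11110100011011
= 01111101110000  (discard carry-out 1)
Result 01111101110000: MSB = 0 → value 8048.
Both addends (after negating the subtrahend) are negative but the stored result is non-negative: signed overflow. The true value -7595 − 741 = -8336 lies outside [-8192, 8191].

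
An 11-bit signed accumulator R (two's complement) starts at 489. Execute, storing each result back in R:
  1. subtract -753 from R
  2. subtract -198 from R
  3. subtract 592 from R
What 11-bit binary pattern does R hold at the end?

01101010000

Start: R = 489 = 00111101001.
R = 489 − (-753) = 1242; wraps to -806 = 10011011010
R = -806 − (-198) = -608 = 10110100000
R = -608 − 592 = -1200; wraps to 848 = 01101010000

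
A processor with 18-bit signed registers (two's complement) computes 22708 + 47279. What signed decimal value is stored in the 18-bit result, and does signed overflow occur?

69987; no overflow

22708 → 000101100010110100
47279 → 001011100010101111
  000101100010110100
+ 001011100010101111
= 010001000101100011
Result 010001000101100011: MSB = 0 → value 69987.
Both addends are non-negative and so is the stored result: no signed overflow.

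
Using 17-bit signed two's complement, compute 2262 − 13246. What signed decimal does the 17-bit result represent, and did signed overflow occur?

-10984; no overflow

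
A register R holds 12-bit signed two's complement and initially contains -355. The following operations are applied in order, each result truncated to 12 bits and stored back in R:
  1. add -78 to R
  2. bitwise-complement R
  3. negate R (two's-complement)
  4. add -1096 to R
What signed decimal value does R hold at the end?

-1528

Start: R = -355 = 111010011101.
R = -355 + (-78) = -433 = 111001001111
R = NOT 111001001111 = 000110110000 = 432
R = −(432) = -432 = 111001010000
R = -432 + (-1096) = -1528 = 101000001000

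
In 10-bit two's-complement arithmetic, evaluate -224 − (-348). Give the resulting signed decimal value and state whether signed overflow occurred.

124; no overflow

-224 → 1100100000
-348 → 1010100100
Subtract via negate-and-add: invert 1010100100 + 1 = 0101011100 (i.e. 348).
  1100100000
+ 0101011100
= 0001111100  (discard carry-out 1)
Result 0001111100: MSB = 0 → value 124.
Addends (after negating the subtrahend) have opposite signs, so signed overflow cannot occur.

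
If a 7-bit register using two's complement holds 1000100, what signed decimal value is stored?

-60

MSB is 1, so the value is negative.
Invert: 0111011. Add 1: 0111100 = 60. So the value is −60.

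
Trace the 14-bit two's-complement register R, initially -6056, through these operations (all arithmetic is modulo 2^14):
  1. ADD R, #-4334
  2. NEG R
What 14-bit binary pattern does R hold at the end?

Start: R = -6056 = 10100001011000.
R = -6056 + (-4334) = -10390; wraps to 5994 = 01011101101010
R = −(5994) = -5994 = 10100010010110

10100010010110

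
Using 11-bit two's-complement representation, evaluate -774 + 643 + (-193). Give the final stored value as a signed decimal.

-324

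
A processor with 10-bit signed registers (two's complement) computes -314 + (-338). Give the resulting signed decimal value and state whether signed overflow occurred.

-314 → 1011000110
-338 → 1010101110
  1011000110
+ 1010101110
= 0101110100  (discard carry-out 1)
Result 0101110100: MSB = 0 → value 372.
Both addends are negative but the stored result is non-negative: signed overflow. The true value -314 + (-338) = -652 lies outside [-512, 511].

372; overflow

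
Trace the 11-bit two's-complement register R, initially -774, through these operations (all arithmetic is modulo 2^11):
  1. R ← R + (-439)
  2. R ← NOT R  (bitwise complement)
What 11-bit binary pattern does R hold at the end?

Start: R = -774 = 10011111010.
R = -774 + (-439) = -1213; wraps to 835 = 01101000011
R = NOT 01101000011 = 10010111100 = -836

10010111100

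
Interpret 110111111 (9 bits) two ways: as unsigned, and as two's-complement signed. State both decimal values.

Unsigned: 110111111 = 447.
Signed: MSB=1 → 447 − 512 = -65.

unsigned = 447, signed = -65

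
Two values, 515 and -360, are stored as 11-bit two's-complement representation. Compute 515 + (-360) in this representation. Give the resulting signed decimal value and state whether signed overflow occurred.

515 → 01000000011
-360 → 11010011000
  01000000011
+ 11010011000
= 00010011011  (discard carry-out 1)
Result 00010011011: MSB = 0 → value 155.
Addends have opposite signs, so signed overflow cannot occur.

155; no overflow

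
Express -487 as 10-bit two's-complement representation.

1000011001

|-487| = 487 = 0111100111 in 10 bits.
Invert the bits: 1000011000. Add 1: 1000011001.
Check: 1000011001 reads as 537 − 1024 = -487.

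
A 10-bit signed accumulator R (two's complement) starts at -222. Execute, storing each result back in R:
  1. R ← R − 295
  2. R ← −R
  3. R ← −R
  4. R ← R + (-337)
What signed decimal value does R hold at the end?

Start: R = -222 = 1100100010.
R = -222 − 295 = -517; wraps to 507 = 0111111011
R = −(507) = -507 = 1000000101
R = −(-507) = 507 = 0111111011
R = 507 + (-337) = 170 = 0010101010

170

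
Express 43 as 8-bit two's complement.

43 is non-negative, so write it directly in 8 bits: 00101011.

00101011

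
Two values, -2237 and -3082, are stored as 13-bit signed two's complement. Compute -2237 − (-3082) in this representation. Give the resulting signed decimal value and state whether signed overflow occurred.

845; no overflow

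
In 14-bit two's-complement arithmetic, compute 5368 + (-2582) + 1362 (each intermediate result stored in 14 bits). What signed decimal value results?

4148

5368 + (-2582) = 2786 (00101011100010)
2786 + 1362 = 4148 (01000000110100)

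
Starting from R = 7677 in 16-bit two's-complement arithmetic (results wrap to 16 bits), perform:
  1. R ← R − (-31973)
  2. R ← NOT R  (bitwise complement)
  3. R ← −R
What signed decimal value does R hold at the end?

Start: R = 7677 = 0001110111111101.
R = 7677 − (-31973) = 39650; wraps to -25886 = 1001101011100010
R = NOT 1001101011100010 = 0110010100011101 = 25885
R = −(25885) = -25885 = 1001101011100011

-25885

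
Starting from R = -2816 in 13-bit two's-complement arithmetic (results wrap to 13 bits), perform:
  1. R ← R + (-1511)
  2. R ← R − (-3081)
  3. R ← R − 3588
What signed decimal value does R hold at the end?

Start: R = -2816 = 1010100000000.
R = -2816 + (-1511) = -4327; wraps to 3865 = 0111100011001
R = 3865 − (-3081) = 6946; wraps to -1246 = 1101100100010
R = -1246 − 3588 = -4834; wraps to 3358 = 0110100011110

3358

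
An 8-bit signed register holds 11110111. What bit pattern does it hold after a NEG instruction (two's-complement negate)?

00001001

Invert: 00001000. Add 1: 00001001.
Check: 11110111 = -9, 00001001 = 9.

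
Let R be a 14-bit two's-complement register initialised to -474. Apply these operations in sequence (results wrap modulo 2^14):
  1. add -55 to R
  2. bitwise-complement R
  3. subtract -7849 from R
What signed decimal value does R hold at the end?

-8007

Start: R = -474 = 11111000100110.
R = -474 + (-55) = -529 = 11110111101111
R = NOT 11110111101111 = 00001000010000 = 528
R = 528 − (-7849) = 8377; wraps to -8007 = 10000010111001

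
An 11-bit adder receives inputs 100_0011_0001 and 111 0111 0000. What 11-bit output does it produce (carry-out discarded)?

  10000110001
+ 11101110000
= 01110100001  (discard carry-out 1)

01110100001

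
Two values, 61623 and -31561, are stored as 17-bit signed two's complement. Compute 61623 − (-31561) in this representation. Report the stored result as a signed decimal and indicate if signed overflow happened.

-37888; overflow

61623 → 01111000010110111
-31561 → 11000010010110111
Subtract via negate-and-add: invert 11000010010110111 + 1 = 00111101101001001 (i.e. 31561).
  01111000010110111
+ 00111101101001001
= 10110110000000000
Result 10110110000000000: MSB = 1 → 93184 − 131072 = -37888.
Both addends (after negating the subtrahend) are non-negative but the stored result is negative: signed overflow. The true value 61623 − (-31561) = 93184 lies outside [-65536, 65535].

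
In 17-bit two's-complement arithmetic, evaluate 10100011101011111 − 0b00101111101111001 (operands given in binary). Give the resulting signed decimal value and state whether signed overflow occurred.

59366; overflow

10100011101011111 = -47265 (signed)
0b00101111101111001 → 00101111101111001 = 24441 (signed)
Subtract via negate-and-add: invert 00101111101111001 + 1 = 11010000010000111 (i.e. -24441).
  10100011101011111
+ 11010000010000111
= 01110011111100110  (discard carry-out 1)
Result 01110011111100110: MSB = 0 → value 59366.
Both addends (after negating the subtrahend) are negative but the stored result is non-negative: signed overflow. The true value -47265 − 24441 = -71706 lies outside [-65536, 65535].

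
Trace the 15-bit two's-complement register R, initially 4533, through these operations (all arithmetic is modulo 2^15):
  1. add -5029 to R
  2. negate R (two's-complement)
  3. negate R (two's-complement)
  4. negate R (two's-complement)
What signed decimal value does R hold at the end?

496

Start: R = 4533 = 001000110110101.
R = 4533 + (-5029) = -496 = 111111000010000
R = −(-496) = 496 = 000000111110000
R = −(496) = -496 = 111111000010000
R = −(-496) = 496 = 000000111110000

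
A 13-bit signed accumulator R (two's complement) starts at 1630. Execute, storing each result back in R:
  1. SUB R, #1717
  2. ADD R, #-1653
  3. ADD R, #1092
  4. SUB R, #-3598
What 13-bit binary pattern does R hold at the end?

Start: R = 1630 = 0011001011110.
R = 1630 − 1717 = -87 = 1111110101001
R = -87 + (-1653) = -1740 = 1100100110100
R = -1740 + 1092 = -648 = 1110101111000
R = -648 − (-3598) = 2950 = 0101110000110

0101110000110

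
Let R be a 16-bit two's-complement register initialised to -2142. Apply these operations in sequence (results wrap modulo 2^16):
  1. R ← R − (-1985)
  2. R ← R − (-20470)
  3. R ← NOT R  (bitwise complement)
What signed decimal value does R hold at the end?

-20314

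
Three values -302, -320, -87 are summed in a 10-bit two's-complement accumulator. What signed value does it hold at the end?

315

-302 + (-320) = -622 → wraps to 402 (0110010010)
402 + (-87) = 315 (0100111011)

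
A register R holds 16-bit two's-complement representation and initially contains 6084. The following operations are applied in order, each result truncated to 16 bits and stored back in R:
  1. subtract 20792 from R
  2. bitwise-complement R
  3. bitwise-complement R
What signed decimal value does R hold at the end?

Start: R = 6084 = 0001011111000100.
R = 6084 − 20792 = -14708 = 1100011010001100
R = NOT 1100011010001100 = 0011100101110011 = 14707
R = NOT 0011100101110011 = 1100011010001100 = -14708

-14708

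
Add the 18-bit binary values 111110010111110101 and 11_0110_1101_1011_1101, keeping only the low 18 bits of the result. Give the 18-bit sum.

  111110010111110101
+ 110110110110111101
= 110101001110110010  (discard carry-out 1)

110101001110110010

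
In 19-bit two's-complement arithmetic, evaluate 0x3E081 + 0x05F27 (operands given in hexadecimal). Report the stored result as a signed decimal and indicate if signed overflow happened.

0x3E081 = 0111110000010000001 = 254081 (signed)
0x05F27 = 0000101111100100111 = 24359 (signed)
  0111110000010000001
+ 0000101111100100111
= 1000011111110101000
Result 1000011111110101000: MSB = 1 → 278440 − 524288 = -245848.
Both addends are non-negative but the stored result is negative: signed overflow. The true value 254081 + 24359 = 278440 lies outside [-262144, 262143].

-245848; overflow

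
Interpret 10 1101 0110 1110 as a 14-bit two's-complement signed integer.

MSB is 1, so the value is negative.
Invert: 01001010010001. Add 1: 01001010010010 = 4754. So the value is −4754.

-4754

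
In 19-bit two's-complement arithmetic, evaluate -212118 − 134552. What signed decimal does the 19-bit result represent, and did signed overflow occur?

177618; overflow

-212118 → 1001100001101101010
134552 → 0100000110110011000
Subtract via negate-and-add: invert 0100000110110011000 + 1 = 1011111001001101000 (i.e. -134552).
  1001100001101101010
+ 1011111001001101000
= 0101011010111010010  (discard carry-out 1)
Result 0101011010111010010: MSB = 0 → value 177618.
Both addends (after negating the subtrahend) are negative but the stored result is non-negative: signed overflow. The true value -212118 − 134552 = -346670 lies outside [-262144, 262143].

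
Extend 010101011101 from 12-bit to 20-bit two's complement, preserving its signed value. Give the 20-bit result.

00000000010101011101

MSB of 010101011101 is 0; replicate it into the new high bits.
00000000|010101011101 → 00000000010101011101 (still 1373).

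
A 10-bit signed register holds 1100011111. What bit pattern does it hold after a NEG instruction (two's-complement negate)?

0011100001

Invert: 0011100000. Add 1: 0011100001.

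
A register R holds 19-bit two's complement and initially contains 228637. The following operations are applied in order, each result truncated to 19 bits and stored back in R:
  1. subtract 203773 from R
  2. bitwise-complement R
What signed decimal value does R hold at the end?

Start: R = 228637 = 0110111110100011101.
R = 228637 − 203773 = 24864 = 0000110000100100000
R = NOT 0000110000100100000 = 1111001111011011111 = -24865

-24865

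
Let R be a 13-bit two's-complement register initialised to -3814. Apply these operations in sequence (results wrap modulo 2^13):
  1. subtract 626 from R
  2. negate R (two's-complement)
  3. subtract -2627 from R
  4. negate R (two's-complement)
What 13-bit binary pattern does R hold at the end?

0010001100101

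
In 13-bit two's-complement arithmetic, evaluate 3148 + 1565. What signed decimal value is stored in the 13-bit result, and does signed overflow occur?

-3479; overflow

3148 → 0110001001100
1565 → 0011000011101
  0110001001100
+ 0011000011101
= 1001001101001
Result 1001001101001: MSB = 1 → 4713 − 8192 = -3479.
Both addends are non-negative but the stored result is negative: signed overflow. The true value 3148 + 1565 = 4713 lies outside [-4096, 4095].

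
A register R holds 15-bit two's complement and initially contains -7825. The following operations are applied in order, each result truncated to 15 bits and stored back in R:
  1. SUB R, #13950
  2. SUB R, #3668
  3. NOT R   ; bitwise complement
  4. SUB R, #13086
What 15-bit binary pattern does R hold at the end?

011000001000100

Start: R = -7825 = 110000101101111.
R = -7825 − 13950 = -21775; wraps to 10993 = 010101011110001
R = 10993 − 3668 = 7325 = 001110010011101
R = NOT 001110010011101 = 110001101100010 = -7326
R = -7326 − 13086 = -20412; wraps to 12356 = 011000001000100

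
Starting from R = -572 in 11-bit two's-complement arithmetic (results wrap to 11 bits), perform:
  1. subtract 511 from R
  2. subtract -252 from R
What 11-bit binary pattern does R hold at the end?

Start: R = -572 = 10111000100.
R = -572 − 511 = -1083; wraps to 965 = 01111000101
R = 965 − (-252) = 1217; wraps to -831 = 10011000001

10011000001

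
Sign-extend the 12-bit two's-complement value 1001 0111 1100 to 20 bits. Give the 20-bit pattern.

11111111100101111100

MSB of 100101111100 is 1; replicate it into the new high bits.
11111111|100101111100 → 11111111100101111100 (still -1668).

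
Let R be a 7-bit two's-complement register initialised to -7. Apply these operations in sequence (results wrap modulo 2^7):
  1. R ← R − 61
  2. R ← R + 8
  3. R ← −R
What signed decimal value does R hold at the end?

60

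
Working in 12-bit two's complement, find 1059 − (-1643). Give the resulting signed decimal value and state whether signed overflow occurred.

1059 → 010000100011
-1643 → 100110010101
Subtract via negate-and-add: invert 100110010101 + 1 = 011001101011 (i.e. 1643).
  010000100011
+ 011001101011
= 101010001110
Result 101010001110: MSB = 1 → 2702 − 4096 = -1394.
Both addends (after negating the subtrahend) are non-negative but the stored result is negative: signed overflow. The true value 1059 − (-1643) = 2702 lies outside [-2048, 2047].

-1394; overflow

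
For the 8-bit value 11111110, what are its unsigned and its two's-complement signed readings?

unsigned = 254, signed = -2

Unsigned: 11111110 = 254.
Signed: MSB=1 → 254 − 256 = -2.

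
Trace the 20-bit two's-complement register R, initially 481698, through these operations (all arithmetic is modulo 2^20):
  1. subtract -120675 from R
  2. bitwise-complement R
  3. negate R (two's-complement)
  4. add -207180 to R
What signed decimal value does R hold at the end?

Start: R = 481698 = 01110101100110100010.
R = 481698 − (-120675) = 602373; wraps to -446203 = 10010011000100000101
R = NOT 10010011000100000101 = 01101100111011111010 = 446202
R = −(446202) = -446202 = 10010011000100000110
R = -446202 + (-207180) = -653382; wraps to 395194 = 01100000011110111010

395194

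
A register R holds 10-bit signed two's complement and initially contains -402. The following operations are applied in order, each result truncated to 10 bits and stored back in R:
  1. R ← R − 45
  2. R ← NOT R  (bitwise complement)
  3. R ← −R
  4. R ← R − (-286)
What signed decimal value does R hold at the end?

-160

Start: R = -402 = 1001101110.
R = -402 − 45 = -447 = 1001000001
R = NOT 1001000001 = 0110111110 = 446
R = −(446) = -446 = 1001000010
R = -446 − (-286) = -160 = 1101100000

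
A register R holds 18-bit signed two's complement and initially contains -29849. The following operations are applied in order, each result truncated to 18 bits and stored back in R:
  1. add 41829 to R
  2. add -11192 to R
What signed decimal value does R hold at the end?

788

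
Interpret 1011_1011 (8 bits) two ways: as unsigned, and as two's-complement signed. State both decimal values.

unsigned = 187, signed = -69

Unsigned: 10111011 = 187.
Signed: MSB=1 → 187 − 256 = -69.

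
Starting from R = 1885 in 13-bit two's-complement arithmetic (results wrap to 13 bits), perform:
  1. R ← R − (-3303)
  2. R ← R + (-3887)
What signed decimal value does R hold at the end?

1301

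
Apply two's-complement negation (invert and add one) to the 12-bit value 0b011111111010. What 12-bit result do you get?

Invert: 100000000101. Add 1: 100000000110.
Check: 011111111010 = 2042, 100000000110 = -2042.

100000000110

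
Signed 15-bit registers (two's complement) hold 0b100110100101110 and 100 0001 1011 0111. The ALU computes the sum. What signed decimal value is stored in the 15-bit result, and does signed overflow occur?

3813; overflow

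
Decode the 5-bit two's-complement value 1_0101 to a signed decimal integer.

MSB is 1, so the value is negative.
Invert: 01010. Add 1: 01011 = 11. So the value is −11.

-11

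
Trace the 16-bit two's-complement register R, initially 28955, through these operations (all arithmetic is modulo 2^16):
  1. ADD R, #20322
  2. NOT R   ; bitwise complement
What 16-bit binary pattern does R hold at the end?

Start: R = 28955 = 0111000100011011.
R = 28955 + 20322 = 49277; wraps to -16259 = 1100000001111101
R = NOT 1100000001111101 = 0011111110000010 = 16258

0011111110000010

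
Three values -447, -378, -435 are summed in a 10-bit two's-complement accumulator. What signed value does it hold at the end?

-236

-447 + (-378) = -825 → wraps to 199 (0011000111)
199 + (-435) = -236 (1100010100)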